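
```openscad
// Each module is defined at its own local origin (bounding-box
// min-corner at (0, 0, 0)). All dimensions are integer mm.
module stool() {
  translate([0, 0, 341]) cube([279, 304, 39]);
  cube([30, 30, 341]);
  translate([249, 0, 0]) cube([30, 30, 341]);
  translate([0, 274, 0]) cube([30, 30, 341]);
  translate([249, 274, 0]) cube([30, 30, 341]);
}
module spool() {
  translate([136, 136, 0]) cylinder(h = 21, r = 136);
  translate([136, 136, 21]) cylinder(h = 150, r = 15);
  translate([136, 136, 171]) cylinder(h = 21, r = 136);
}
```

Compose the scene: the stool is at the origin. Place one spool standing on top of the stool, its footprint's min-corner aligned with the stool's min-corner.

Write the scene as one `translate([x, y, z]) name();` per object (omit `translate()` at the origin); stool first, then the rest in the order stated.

stool();
translate([0, 0, 380]) spool();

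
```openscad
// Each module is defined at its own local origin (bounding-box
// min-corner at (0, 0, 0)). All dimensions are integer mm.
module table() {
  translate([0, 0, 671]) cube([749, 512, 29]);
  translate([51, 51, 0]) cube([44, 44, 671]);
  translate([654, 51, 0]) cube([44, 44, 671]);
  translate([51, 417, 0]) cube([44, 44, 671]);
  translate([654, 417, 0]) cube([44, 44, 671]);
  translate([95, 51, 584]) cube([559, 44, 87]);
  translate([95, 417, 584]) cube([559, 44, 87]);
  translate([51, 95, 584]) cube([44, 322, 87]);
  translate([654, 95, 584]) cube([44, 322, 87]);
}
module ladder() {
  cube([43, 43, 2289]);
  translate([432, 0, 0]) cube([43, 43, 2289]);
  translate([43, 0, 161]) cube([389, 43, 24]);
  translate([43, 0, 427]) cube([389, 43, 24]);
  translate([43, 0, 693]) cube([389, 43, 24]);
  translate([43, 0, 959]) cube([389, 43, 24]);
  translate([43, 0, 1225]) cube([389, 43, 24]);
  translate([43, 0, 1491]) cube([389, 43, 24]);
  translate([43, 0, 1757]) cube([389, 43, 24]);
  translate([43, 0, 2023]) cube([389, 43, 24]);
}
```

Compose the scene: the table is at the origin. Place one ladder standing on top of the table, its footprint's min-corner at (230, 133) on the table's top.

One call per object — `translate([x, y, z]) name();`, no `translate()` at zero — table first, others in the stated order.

table();
translate([230, 133, 700]) ladder();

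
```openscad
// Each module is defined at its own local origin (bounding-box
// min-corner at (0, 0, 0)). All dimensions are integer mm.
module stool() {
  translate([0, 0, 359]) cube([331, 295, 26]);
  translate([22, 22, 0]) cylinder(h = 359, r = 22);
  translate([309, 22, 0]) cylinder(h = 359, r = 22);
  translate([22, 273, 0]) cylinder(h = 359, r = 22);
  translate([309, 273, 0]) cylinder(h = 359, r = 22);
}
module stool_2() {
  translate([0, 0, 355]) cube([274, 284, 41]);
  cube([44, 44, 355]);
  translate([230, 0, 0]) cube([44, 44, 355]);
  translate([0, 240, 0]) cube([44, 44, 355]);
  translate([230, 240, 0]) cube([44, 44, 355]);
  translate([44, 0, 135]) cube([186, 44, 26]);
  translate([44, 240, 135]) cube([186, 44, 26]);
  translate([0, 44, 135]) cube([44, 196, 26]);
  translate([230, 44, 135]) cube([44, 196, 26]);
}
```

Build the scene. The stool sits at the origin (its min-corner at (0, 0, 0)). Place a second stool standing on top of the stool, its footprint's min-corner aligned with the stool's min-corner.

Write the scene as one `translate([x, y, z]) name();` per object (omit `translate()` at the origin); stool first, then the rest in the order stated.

stool();
translate([0, 0, 385]) stool_2();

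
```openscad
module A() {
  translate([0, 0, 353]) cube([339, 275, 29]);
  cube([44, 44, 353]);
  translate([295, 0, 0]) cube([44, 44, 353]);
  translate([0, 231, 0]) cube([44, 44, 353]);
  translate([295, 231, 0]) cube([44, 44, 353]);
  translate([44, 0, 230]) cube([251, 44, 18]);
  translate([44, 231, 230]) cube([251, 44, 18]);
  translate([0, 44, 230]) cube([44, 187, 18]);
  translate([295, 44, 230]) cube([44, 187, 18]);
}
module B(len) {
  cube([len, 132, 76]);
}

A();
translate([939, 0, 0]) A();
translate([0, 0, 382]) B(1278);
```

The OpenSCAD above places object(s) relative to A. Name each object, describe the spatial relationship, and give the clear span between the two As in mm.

Second stool starts at x = 939; first ends at x = 339; clear span = 939 − 339 = 600 mm.

A is a stool. B is a beam. A beam spans the tops of two stools. The clear span between the two stools is 600 mm.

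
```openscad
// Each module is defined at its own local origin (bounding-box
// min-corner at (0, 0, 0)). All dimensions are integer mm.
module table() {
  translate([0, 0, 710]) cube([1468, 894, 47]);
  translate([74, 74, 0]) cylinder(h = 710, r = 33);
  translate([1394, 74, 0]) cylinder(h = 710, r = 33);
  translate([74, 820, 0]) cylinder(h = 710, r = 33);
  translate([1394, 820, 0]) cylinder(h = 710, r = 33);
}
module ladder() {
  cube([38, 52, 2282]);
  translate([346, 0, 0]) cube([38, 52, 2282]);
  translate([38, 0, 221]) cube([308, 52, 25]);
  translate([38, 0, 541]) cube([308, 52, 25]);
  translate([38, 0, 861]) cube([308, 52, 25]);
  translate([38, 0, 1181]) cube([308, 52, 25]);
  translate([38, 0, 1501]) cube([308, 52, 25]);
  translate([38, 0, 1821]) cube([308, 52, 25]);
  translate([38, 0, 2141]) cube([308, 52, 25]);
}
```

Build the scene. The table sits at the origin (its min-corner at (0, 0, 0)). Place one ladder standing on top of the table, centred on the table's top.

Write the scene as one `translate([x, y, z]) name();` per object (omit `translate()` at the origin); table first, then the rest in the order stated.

table();
translate([542, 421, 757]) ladder();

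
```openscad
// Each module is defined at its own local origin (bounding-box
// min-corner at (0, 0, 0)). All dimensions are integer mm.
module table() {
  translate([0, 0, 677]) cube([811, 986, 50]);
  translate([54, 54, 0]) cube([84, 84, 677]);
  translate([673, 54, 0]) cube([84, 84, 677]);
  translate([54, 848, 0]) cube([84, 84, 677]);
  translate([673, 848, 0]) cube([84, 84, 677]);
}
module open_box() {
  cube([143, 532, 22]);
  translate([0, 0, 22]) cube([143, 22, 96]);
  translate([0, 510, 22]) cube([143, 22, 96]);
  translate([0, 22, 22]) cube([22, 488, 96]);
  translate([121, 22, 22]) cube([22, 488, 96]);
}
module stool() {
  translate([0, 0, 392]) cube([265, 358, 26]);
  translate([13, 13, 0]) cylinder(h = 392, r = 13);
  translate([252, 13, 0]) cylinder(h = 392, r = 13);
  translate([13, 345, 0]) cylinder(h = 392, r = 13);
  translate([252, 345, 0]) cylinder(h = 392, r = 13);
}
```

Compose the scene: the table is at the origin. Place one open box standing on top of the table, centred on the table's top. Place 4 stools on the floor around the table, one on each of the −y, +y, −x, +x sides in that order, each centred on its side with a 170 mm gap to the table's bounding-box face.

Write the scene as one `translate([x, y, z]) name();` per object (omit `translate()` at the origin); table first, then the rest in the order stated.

table();
translate([334, 227, 727]) open_box();
translate([273, -528, 0]) stool();
translate([273, 1156, 0]) stool();
translate([-435, 314, 0]) stool();
translate([981, 314, 0]) stool();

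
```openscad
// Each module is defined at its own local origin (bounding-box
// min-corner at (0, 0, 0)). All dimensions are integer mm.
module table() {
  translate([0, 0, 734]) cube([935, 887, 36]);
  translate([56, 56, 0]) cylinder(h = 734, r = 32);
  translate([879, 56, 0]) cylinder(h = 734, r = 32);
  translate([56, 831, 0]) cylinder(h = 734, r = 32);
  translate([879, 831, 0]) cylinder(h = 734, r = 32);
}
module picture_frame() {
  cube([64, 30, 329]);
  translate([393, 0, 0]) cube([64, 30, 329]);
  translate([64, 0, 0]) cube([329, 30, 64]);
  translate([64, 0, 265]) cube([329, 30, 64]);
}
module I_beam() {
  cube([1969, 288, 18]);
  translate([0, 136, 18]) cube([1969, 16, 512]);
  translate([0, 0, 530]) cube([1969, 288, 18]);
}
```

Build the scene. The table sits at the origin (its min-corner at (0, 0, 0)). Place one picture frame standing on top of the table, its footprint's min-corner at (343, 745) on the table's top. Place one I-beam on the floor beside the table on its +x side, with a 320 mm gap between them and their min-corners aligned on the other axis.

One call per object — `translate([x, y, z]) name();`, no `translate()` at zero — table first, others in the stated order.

table();
translate([343, 745, 770]) picture_frame();
translate([1255, 0, 0]) I_beam();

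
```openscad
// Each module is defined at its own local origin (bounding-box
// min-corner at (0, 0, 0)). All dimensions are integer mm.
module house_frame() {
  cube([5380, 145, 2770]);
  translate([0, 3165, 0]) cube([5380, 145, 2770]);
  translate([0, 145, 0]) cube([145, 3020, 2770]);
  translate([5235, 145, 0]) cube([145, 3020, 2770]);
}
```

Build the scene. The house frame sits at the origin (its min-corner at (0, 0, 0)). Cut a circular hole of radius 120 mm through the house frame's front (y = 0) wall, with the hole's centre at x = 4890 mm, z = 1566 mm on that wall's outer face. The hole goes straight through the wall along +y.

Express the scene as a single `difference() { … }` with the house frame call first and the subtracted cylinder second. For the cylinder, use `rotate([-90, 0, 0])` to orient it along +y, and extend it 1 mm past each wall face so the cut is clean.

difference() {
  house_frame();
  translate([4890, -1, 1566]) rotate([-90, 0, 0]) cylinder(h = 147, r = 120);
}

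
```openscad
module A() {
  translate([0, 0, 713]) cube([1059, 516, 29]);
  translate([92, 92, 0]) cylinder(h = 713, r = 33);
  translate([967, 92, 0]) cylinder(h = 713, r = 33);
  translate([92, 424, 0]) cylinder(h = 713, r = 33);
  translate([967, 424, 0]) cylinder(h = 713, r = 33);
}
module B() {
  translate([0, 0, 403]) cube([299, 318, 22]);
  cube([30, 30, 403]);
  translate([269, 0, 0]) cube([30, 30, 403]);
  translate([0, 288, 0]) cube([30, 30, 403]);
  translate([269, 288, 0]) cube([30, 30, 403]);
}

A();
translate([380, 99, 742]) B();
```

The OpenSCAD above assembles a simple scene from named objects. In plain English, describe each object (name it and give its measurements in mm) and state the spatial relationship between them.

A is a table with a 1059×516 mm rectangular top, 29 mm thick, top surface at z = 742 mm, supported by four round legs of 66 mm diameter, each leg's bounding box inset 59 mm from the nearest pair of top edges, running from the floor.

B is a four-legged stool. The seat is 299×318 mm, 22 mm thick, top at z = 425 mm. It stands on four square legs, each 30×30 mm in cross-section, from z = 0 to the seat underside, each flush with a corner of the seat.

The stool is on top of the table, centred.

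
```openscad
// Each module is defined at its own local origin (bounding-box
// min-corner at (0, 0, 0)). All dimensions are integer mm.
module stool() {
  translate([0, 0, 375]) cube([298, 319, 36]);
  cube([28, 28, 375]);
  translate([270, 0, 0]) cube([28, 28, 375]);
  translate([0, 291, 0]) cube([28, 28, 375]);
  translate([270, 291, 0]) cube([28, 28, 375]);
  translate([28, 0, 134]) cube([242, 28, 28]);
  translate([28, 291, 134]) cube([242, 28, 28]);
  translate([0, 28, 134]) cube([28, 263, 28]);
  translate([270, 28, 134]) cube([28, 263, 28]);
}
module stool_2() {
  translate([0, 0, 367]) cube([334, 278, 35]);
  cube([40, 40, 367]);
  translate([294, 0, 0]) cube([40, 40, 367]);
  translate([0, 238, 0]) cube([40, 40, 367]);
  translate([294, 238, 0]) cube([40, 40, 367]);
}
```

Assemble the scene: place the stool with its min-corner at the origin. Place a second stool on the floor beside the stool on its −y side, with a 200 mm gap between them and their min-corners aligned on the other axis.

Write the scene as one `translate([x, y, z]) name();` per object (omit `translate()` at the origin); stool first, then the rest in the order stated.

stool();
translate([0, -478, 0]) stool_2();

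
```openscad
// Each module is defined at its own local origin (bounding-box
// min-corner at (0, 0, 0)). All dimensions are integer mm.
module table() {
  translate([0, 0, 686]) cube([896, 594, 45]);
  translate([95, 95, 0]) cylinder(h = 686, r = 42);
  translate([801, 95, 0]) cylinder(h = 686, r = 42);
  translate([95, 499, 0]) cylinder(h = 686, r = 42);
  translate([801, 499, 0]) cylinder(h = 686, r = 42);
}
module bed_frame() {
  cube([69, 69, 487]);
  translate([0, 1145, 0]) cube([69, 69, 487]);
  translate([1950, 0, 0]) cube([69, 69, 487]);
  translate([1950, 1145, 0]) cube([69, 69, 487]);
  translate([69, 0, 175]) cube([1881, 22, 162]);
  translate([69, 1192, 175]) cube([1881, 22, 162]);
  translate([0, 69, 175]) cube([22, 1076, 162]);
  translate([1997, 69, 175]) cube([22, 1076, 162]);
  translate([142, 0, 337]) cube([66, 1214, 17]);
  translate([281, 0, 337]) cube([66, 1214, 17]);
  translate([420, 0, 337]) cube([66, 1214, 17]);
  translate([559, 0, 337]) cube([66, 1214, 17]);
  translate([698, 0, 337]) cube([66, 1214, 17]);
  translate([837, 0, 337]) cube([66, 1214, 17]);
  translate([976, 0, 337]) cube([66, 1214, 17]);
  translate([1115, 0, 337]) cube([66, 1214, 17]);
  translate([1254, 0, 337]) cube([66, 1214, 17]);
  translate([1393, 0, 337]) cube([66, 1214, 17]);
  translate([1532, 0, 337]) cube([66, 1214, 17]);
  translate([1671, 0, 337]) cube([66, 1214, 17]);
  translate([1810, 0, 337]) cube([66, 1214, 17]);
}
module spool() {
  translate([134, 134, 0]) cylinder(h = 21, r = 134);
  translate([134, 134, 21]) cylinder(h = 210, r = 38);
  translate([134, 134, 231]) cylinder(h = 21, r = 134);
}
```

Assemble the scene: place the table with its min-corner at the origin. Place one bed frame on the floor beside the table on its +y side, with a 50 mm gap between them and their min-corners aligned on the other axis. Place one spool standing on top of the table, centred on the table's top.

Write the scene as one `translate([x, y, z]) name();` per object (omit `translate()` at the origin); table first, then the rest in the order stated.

table();
translate([0, 644, 0]) bed_frame();
translate([314, 163, 731]) spool();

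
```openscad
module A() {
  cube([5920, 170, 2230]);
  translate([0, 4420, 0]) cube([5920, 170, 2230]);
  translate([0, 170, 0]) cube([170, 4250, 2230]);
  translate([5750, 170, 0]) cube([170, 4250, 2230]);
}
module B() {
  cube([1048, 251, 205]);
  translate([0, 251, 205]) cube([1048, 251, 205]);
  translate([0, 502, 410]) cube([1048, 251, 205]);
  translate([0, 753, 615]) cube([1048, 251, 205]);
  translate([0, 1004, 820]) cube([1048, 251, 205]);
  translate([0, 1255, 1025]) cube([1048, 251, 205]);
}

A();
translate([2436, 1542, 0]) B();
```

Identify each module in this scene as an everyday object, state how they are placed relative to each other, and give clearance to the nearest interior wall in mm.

A is a house frame. B is a staircase. The staircase sits inside the house frame, centred. The clearance to the nearest interior wall is 1372 mm.

Clearances: x = 2266, y = 1372; minimum 1372 mm.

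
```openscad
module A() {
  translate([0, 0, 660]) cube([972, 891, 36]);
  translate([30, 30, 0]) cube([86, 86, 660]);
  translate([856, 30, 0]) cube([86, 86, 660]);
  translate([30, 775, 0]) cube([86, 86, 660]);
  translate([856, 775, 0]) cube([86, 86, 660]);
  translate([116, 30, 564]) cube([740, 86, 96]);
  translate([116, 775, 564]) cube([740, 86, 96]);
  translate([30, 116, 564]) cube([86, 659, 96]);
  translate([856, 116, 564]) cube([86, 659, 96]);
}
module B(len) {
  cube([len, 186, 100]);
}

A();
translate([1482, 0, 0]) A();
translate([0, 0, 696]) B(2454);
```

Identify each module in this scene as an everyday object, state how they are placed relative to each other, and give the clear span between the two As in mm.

Second table starts at x = 1482; first ends at x = 972; clear span = 1482 − 972 = 510 mm.

A is a table. B is a beam. A beam spans the tops of two tables. The clear span between the two tables is 510 mm.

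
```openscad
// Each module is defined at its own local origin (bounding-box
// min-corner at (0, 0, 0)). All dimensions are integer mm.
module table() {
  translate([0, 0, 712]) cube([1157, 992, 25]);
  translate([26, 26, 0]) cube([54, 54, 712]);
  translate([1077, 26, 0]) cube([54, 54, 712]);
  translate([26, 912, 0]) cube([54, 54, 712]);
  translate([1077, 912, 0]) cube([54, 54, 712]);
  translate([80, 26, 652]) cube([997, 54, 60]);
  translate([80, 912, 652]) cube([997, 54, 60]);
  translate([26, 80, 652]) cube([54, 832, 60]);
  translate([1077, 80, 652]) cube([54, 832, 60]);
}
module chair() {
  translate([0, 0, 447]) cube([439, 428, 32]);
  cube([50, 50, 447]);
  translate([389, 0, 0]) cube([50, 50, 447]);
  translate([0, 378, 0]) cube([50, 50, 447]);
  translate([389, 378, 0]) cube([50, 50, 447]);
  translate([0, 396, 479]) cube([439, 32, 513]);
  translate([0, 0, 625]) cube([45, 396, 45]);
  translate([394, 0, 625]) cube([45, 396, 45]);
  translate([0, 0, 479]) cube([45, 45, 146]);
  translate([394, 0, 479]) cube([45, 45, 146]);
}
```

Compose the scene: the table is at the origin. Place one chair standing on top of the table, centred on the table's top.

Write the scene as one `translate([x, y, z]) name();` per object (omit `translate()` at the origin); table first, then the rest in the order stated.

table();
translate([359, 282, 737]) chair();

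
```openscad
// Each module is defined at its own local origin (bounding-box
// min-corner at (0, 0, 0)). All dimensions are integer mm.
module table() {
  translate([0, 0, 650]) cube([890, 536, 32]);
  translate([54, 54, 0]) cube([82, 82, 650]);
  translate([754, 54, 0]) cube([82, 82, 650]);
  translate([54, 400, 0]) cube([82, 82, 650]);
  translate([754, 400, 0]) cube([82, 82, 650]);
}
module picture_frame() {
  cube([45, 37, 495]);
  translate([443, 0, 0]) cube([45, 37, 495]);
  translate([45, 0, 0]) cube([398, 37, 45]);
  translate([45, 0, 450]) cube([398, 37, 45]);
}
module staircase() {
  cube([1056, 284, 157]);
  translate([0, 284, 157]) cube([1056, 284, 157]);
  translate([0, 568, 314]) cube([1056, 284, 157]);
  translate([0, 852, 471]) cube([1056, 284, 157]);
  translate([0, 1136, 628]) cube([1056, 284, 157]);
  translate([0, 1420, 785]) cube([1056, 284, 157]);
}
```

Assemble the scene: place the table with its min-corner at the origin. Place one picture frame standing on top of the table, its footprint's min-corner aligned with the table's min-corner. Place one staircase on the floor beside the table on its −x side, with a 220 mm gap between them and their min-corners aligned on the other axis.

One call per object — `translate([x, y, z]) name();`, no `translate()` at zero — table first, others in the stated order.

table();
translate([0, 0, 682]) picture_frame();
translate([-1276, 0, 0]) staircase();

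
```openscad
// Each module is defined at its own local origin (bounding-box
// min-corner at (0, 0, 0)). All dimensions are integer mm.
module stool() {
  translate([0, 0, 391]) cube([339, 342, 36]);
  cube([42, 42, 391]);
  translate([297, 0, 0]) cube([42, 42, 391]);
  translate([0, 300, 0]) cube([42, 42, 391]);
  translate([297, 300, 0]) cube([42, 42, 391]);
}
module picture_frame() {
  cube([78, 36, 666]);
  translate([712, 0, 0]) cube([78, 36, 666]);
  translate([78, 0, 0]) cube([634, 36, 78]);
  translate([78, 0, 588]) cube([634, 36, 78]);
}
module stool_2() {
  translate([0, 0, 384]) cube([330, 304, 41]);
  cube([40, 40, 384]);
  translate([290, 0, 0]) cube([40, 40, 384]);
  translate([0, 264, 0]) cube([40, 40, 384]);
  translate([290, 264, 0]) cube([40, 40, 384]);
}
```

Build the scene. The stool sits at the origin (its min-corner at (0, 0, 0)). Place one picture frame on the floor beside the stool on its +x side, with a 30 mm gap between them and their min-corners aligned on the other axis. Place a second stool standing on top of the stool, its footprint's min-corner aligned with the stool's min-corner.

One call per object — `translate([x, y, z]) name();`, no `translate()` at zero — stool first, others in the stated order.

stool();
translate([369, 0, 0]) picture_frame();
translate([0, 0, 427]) stool_2();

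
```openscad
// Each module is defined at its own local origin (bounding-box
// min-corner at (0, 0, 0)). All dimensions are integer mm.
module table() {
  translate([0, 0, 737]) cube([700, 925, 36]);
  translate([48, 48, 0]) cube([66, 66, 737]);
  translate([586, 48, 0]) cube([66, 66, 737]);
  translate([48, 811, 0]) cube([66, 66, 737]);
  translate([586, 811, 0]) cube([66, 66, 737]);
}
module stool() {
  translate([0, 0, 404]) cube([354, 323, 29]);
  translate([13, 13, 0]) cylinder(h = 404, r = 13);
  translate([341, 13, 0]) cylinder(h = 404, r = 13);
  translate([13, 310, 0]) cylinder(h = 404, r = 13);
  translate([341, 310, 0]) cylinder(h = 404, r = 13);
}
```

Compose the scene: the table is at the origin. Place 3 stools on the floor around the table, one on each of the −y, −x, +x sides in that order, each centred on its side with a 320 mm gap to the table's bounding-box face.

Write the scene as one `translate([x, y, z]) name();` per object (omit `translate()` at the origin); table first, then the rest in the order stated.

table();
translate([173, -643, 0]) stool();
translate([-674, 301, 0]) stool();
translate([1020, 301, 0]) stool();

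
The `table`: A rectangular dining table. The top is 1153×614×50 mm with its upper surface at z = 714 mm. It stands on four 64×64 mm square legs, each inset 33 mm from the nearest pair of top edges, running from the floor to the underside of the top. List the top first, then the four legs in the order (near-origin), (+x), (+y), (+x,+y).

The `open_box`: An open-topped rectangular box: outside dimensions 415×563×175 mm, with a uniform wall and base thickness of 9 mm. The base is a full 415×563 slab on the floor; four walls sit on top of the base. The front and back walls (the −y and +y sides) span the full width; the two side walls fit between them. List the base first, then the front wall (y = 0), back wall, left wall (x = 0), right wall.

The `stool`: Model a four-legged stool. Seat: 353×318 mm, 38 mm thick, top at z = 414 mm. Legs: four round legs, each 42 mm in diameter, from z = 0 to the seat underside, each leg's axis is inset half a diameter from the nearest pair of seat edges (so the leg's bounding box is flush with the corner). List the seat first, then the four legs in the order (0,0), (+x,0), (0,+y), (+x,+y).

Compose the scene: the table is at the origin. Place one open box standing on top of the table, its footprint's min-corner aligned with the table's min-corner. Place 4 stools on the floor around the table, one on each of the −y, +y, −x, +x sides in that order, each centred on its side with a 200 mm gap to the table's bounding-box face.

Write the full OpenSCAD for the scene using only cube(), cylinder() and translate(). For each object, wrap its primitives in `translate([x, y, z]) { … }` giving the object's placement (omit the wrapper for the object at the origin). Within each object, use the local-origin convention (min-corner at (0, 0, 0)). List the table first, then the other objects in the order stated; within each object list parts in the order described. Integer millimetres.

translate([0, 0, 664]) cube([1153, 614, 50]);
translate([33, 33, 0]) cube([64, 64, 664]);
translate([1056, 33, 0]) cube([64, 64, 664]);
translate([33, 517, 0]) cube([64, 64, 664]);
translate([1056, 517, 0]) cube([64, 64, 664]);
translate([0, 0, 714]) {
  cube([415, 563, 9]);
  translate([0, 0, 9]) cube([415, 9, 166]);
  translate([0, 554, 9]) cube([415, 9, 166]);
  translate([0, 9, 9]) cube([9, 545, 166]);
  translate([406, 9, 9]) cube([9, 545, 166]);
}
translate([400, -518, 0]) {
  translate([0, 0, 376]) cube([353, 318, 38]);
  translate([21, 21, 0]) cylinder(h = 376, r = 21);
  translate([332, 21, 0]) cylinder(h = 376, r = 21);
  translate([21, 297, 0]) cylinder(h = 376, r = 21);
  translate([332, 297, 0]) cylinder(h = 376, r = 21);
}
translate([400, 814, 0]) {
  translate([0, 0, 376]) cube([353, 318, 38]);
  translate([21, 21, 0]) cylinder(h = 376, r = 21);
  translate([332, 21, 0]) cylinder(h = 376, r = 21);
  translate([21, 297, 0]) cylinder(h = 376, r = 21);
  translate([332, 297, 0]) cylinder(h = 376, r = 21);
}
translate([-553, 148, 0]) {
  translate([0, 0, 376]) cube([353, 318, 38]);
  translate([21, 21, 0]) cylinder(h = 376, r = 21);
  translate([332, 21, 0]) cylinder(h = 376, r = 21);
  translate([21, 297, 0]) cylinder(h = 376, r = 21);
  translate([332, 297, 0]) cylinder(h = 376, r = 21);
}
translate([1353, 148, 0]) {
  translate([0, 0, 376]) cube([353, 318, 38]);
  translate([21, 21, 0]) cylinder(h = 376, r = 21);
  translate([332, 21, 0]) cylinder(h = 376, r = 21);
  translate([21, 297, 0]) cylinder(h = 376, r = 21);
  translate([332, 297, 0]) cylinder(h = 376, r = 21);
}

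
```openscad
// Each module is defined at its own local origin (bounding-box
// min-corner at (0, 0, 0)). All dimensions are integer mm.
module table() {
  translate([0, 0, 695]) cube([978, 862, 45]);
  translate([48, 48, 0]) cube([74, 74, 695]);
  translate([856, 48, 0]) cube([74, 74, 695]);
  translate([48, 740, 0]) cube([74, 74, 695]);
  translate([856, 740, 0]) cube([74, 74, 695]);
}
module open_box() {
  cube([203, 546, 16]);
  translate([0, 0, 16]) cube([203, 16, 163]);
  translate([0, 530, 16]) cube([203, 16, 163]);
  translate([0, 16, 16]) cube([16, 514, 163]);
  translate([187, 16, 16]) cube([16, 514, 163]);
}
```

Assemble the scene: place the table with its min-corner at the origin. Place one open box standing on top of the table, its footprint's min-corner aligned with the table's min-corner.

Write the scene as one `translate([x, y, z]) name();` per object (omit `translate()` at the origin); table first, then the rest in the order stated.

table();
translate([0, 0, 740]) open_box();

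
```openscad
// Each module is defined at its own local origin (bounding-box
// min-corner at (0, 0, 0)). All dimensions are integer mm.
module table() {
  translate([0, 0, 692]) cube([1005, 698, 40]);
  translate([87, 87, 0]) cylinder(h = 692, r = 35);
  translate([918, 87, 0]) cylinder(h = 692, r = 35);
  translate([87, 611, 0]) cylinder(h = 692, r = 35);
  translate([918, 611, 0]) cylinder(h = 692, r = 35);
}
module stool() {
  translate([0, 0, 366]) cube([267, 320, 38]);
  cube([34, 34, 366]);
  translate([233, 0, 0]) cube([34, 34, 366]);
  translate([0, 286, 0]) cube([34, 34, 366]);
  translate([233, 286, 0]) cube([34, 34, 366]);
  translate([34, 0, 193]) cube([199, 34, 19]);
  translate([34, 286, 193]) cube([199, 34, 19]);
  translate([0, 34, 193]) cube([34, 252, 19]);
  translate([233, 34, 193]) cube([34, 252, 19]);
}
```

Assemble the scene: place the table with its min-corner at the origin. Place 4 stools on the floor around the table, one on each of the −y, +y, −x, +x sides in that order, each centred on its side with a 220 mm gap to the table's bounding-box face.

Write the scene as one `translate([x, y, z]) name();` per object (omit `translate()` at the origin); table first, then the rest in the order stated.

table();
translate([369, -540, 0]) stool();
translate([369, 918, 0]) stool();
translate([-487, 189, 0]) stool();
translate([1225, 189, 0]) stool();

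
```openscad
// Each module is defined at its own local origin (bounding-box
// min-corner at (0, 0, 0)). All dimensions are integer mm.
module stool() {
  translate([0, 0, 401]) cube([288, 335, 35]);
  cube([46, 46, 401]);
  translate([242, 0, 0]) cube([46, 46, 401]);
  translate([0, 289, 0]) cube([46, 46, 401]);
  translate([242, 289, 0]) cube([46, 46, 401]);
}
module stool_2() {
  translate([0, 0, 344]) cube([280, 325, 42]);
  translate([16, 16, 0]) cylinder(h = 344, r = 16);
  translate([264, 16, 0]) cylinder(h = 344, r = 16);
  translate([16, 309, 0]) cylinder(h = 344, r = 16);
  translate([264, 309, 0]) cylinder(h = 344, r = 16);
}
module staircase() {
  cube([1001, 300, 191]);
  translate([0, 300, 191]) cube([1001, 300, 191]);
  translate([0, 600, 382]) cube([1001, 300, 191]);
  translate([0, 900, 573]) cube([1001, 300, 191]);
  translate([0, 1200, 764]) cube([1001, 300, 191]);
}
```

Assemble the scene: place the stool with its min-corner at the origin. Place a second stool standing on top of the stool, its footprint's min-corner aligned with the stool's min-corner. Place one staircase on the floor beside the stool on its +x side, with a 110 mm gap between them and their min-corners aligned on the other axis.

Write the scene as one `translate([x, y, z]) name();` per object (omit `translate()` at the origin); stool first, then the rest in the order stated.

stool();
translate([0, 0, 436]) stool_2();
translate([398, 0, 0]) staircase();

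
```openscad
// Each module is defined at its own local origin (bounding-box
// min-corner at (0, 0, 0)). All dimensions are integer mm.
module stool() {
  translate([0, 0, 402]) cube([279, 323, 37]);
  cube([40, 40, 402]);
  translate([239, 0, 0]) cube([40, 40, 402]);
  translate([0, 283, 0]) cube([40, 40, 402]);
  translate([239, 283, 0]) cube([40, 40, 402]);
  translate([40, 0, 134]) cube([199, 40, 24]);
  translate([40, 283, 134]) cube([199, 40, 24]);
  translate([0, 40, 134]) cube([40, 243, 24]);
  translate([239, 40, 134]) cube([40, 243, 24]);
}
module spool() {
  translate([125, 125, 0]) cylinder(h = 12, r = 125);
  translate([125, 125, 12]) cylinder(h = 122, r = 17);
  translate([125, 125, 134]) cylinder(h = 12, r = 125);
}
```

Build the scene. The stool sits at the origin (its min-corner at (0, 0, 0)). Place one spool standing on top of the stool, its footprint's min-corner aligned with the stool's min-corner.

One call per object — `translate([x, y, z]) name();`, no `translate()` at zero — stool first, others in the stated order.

stool();
translate([0, 0, 439]) spool();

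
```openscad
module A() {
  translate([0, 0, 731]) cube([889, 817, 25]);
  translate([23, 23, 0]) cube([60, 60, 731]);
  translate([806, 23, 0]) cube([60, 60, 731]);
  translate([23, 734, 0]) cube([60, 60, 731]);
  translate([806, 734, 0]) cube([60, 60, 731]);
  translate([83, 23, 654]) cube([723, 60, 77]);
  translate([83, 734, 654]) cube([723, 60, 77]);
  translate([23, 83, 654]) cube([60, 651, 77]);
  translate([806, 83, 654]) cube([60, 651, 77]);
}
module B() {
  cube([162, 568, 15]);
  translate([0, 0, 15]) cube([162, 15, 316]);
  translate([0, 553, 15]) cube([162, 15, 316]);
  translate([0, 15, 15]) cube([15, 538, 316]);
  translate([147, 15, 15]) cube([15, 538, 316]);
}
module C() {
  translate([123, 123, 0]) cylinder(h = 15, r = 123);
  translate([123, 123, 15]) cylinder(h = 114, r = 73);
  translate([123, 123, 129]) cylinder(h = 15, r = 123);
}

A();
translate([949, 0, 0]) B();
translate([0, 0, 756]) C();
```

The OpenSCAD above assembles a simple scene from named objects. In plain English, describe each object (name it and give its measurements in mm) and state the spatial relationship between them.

A is a rectangular dining table. The top is 889×817×25 mm with its upper surface at z = 756 mm. It stands on four 60×60 mm square legs, each inset 23 mm from the nearest pair of top edges, running from the floor to the underside of the top. Four apron rails, 60 mm thick and 77 mm tall, run between adjacent legs with their top edges flush with the underside of the top and their outer faces flush with the legs' outer faces.

B is an open storage box with external size 162×568×331 mm and wall thickness 15 mm (the base is also 15 mm thick). The base covers the whole footprint; the four walls stand on the base, with the y-facing walls full-width and the x-facing walls fitting between their inner faces.

C is a spool: two coaxial disc flanges of radius 123 mm and thickness 15 mm, joined by a core cylinder of radius 73 mm and height 114 mm. The lower flange rests on z = 0 and the three cylinders share a vertical axis.

The open box is on the floor beside the table on its +x side. The spool is on top of the table.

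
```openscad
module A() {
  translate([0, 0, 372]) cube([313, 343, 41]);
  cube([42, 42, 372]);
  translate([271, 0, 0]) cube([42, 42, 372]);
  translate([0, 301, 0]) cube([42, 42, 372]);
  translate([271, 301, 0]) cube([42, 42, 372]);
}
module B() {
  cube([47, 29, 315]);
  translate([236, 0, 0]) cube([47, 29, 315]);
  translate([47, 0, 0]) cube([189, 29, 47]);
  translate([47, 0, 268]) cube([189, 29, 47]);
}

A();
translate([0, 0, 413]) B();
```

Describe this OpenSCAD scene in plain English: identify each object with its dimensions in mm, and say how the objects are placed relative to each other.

A is a four-legged stool. The seat is 313×343 mm, 41 mm thick, top at z = 413 mm. It stands on four square legs, each 42×42 mm in cross-section, from z = 0 to the seat underside, each flush with a corner of the seat.

B is a picture frame with a 189×221 mm rectangular opening (x by z) and a uniform 47 mm border on every side. Frame depth is 29 mm along y. It is built from two vertical stiles running the full outside height and two horizontal rails spanning the gap between the stiles.

The picture frame is on top of the stool.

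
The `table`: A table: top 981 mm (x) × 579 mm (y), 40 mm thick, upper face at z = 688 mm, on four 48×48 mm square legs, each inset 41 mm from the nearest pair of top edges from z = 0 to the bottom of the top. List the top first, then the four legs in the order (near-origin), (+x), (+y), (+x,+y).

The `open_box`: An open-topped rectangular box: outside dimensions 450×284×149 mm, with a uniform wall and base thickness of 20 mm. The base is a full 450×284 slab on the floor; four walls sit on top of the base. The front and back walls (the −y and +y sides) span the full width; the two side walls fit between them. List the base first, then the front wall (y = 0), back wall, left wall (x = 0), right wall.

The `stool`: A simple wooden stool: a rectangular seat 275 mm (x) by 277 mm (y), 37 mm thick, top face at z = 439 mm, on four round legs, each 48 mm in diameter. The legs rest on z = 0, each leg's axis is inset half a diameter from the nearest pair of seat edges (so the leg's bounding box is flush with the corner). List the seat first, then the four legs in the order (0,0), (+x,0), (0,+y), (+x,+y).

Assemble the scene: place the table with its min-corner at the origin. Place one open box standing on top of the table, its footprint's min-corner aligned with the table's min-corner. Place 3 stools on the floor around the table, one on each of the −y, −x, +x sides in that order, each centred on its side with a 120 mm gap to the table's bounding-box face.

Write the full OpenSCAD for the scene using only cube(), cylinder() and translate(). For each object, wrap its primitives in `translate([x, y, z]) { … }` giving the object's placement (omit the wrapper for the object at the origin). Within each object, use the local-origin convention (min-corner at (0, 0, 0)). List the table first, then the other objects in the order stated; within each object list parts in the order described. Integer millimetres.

translate([0, 0, 648]) cube([981, 579, 40]);
translate([41, 41, 0]) cube([48, 48, 648]);
translate([892, 41, 0]) cube([48, 48, 648]);
translate([41, 490, 0]) cube([48, 48, 648]);
translate([892, 490, 0]) cube([48, 48, 648]);
translate([0, 0, 688]) {
  cube([450, 284, 20]);
  translate([0, 0, 20]) cube([450, 20, 129]);
  translate([0, 264, 20]) cube([450, 20, 129]);
  translate([0, 20, 20]) cube([20, 244, 129]);
  translate([430, 20, 20]) cube([20, 244, 129]);
}
translate([353, -397, 0]) {
  translate([0, 0, 402]) cube([275, 277, 37]);
  translate([24, 24, 0]) cylinder(h = 402, r = 24);
  translate([251, 24, 0]) cylinder(h = 402, r = 24);
  translate([24, 253, 0]) cylinder(h = 402, r = 24);
  translate([251, 253, 0]) cylinder(h = 402, r = 24);
}
translate([-395, 151, 0]) {
  translate([0, 0, 402]) cube([275, 277, 37]);
  translate([24, 24, 0]) cylinder(h = 402, r = 24);
  translate([251, 24, 0]) cylinder(h = 402, r = 24);
  translate([24, 253, 0]) cylinder(h = 402, r = 24);
  translate([251, 253, 0]) cylinder(h = 402, r = 24);
}
translate([1101, 151, 0]) {
  translate([0, 0, 402]) cube([275, 277, 37]);
  translate([24, 24, 0]) cylinder(h = 402, r = 24);
  translate([251, 24, 0]) cylinder(h = 402, r = 24);
  translate([24, 253, 0]) cylinder(h = 402, r = 24);
  translate([251, 253, 0]) cylinder(h = 402, r = 24);
}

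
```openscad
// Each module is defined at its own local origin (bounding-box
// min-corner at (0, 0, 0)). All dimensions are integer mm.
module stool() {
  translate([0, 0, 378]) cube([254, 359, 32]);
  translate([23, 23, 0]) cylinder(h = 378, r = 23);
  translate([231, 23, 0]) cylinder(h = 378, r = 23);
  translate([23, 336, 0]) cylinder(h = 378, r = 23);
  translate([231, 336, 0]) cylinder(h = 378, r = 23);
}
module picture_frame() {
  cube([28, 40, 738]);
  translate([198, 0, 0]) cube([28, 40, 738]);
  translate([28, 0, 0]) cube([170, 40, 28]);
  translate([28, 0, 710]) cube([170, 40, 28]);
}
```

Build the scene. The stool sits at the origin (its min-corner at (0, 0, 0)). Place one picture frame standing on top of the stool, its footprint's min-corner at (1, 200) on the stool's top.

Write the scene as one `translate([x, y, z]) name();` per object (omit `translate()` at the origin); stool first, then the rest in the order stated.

stool();
translate([1, 200, 410]) picture_frame();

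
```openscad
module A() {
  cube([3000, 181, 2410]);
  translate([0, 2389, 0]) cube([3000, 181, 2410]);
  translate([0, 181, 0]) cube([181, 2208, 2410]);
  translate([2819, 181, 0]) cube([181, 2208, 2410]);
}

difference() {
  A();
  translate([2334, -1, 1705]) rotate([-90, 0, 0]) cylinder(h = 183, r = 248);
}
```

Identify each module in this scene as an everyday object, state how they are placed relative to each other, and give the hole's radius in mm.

A is a house frame. The house frame has a circular hole through its front wall. The hole's radius is 248 mm.

The subtracted cylinder has r = 248 mm.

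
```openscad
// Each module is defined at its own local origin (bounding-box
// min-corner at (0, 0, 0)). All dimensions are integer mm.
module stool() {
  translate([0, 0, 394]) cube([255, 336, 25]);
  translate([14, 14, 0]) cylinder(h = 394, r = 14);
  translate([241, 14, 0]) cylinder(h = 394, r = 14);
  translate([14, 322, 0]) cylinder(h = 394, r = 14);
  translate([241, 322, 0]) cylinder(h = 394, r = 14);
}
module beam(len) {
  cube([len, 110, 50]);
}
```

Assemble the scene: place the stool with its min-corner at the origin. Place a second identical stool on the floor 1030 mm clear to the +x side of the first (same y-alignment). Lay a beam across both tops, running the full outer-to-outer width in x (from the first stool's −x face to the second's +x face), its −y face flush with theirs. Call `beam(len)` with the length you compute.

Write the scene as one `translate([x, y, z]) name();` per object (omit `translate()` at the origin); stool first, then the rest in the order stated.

stool();
translate([1285, 0, 0]) stool();
translate([0, 0, 419]) beam(1540);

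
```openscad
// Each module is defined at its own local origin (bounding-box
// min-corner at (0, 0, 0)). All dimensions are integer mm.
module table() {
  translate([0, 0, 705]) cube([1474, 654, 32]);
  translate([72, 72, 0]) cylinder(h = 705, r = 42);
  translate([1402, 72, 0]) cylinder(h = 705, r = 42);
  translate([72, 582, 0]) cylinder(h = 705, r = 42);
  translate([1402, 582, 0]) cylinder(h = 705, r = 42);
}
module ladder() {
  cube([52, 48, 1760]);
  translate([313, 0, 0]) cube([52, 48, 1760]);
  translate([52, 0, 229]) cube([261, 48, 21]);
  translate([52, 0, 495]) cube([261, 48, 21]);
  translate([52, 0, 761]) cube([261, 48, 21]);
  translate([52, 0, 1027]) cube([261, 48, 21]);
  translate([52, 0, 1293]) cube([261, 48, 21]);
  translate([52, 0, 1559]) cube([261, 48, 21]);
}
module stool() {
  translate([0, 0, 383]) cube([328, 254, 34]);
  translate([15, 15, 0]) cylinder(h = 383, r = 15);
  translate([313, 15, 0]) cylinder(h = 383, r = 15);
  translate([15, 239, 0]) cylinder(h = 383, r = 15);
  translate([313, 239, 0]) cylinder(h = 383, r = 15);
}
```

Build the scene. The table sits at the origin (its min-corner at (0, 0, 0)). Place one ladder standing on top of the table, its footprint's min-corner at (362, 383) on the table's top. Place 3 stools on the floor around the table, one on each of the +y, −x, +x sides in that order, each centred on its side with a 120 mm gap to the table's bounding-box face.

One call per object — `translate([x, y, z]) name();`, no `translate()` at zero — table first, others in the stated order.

table();
translate([362, 383, 737]) ladder();
translate([573, 774, 0]) stool();
translate([-448, 200, 0]) stool();
translate([1594, 200, 0]) stool();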